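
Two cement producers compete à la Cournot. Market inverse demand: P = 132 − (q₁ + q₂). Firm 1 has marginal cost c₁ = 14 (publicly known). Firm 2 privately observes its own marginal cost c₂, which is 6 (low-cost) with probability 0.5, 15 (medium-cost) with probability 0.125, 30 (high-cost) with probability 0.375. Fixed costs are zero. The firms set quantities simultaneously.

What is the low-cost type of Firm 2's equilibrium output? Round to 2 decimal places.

Firm 2 with cost c maximizes (132 − (q₁+q₂) − c)·q₂, giving q₂(c) = (132 − c − q₁)/2.
E[c₂] = 0.5·6 + 0.125·15 + 0.375·30 = 16.125
Firm 1's FOC against E[q₂] yields q₁ = (132 − 2·14 + E[c₂])/3 = (132 − 28 + 16.125)/3 = 40.0417.
q₂(low-cost) = (132 − 6 − 40.0417)/2 = 42.9792.

42.98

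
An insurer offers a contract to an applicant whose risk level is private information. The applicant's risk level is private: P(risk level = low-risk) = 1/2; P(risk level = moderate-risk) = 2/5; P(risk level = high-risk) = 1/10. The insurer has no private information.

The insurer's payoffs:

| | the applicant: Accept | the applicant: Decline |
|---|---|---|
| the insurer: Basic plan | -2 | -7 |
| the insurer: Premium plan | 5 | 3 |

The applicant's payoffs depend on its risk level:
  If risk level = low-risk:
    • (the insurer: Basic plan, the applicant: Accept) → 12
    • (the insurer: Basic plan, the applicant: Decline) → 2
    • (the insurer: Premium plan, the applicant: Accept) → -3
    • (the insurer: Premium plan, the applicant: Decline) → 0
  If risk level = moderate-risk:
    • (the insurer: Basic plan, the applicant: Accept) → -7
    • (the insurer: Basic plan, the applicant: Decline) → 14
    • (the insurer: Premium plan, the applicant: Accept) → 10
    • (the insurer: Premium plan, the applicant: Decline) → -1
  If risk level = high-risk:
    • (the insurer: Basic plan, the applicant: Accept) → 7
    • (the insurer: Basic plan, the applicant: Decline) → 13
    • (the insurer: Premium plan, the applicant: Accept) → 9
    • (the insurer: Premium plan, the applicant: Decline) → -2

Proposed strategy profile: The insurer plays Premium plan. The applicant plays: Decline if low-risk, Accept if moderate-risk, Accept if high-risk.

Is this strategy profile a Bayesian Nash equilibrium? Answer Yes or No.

Yes

A profile is a BNE iff every type of every player is best-responding given beliefs about the other side.
The insurer plays Premium plan: E[Premium plan] = 1/2·(3) + 2/5·(5) + 1/10·(5) = 4; E[Basic plan] = -9/2. Best-responding. ✓
The applicant (risk level low-risk), facing Premium plan: Accept gives -3, Decline gives 0. Proposed Decline is best. ✓
The applicant (risk level moderate-risk), facing Premium plan: Accept gives 10, Decline gives -1. Proposed Accept is best. ✓
The applicant (risk level high-risk), facing Premium plan: Accept gives 9, Decline gives -2. Proposed Accept is best. ✓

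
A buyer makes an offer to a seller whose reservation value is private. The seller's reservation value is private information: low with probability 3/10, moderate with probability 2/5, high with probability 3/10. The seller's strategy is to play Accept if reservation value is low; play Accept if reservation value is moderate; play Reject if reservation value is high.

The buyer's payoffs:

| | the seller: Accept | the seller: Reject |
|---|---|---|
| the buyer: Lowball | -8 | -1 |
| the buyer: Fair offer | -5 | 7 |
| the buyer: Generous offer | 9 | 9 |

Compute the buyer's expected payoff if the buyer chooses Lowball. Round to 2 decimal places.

E[Lowball] = 3/10·(-8) + 2/5·(-8) + 3/10·(-1) = (-12/5) + (-16/5) + (-3/10) = -59/10

-5.90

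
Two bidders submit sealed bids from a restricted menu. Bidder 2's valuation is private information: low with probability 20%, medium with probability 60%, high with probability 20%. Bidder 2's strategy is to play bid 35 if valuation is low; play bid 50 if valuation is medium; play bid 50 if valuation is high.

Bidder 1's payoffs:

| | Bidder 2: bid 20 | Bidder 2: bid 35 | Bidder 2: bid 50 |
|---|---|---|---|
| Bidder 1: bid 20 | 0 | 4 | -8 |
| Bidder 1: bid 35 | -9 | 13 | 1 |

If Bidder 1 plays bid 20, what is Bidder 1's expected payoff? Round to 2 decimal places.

-5.60

E[bid 20] = 0.2·4 + 0.6·(-8) + 0.2·(-8) = 0.8 + (-4.8) + (-1.6) = -5.6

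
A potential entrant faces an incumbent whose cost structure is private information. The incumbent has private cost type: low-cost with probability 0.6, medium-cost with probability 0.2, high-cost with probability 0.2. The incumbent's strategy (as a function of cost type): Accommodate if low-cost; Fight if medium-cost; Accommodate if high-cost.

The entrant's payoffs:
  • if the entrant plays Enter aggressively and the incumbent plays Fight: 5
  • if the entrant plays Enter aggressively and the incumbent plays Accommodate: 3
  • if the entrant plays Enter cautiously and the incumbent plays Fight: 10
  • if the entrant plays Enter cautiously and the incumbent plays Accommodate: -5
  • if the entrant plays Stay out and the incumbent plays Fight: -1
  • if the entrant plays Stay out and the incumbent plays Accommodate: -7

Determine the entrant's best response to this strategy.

Enter aggressively

E[Enter aggressively] = 0.6·(3) + 0.2·(5) + 0.2·(3) = 3.4
E[Enter cautiously] = 0.6·(-5) + 0.2·(10) + 0.2·(-5) = -2
E[Stay out] = 0.6·(-7) + 0.2·(-1) + 0.2·(-7) = -5.8
Best response: Enter aggressively (3.4 is the largest).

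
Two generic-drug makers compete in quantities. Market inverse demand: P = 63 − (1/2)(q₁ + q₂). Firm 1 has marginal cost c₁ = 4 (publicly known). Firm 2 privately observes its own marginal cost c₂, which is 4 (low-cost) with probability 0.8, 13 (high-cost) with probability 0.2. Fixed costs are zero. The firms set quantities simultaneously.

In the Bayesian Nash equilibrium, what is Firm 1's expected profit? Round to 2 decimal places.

Type-c best response for Firm 2: q₂(c) = (63 − c) − q₁/2.
Firm 1 maximizes expected profit; its first-order condition is 63 − q₁ − (1/2)E[q₂] − 4 = 0.
Substituting E[q₂] and solving: E[c₂] = 5.8, so q₁ = (63 − 2·4 + 5.8)/(3/2) = 40.5333.
E[P] = 63 − (1/2)·(q₁ + E[q₂]) = 24.2667; Firm 1's expected profit = (E[P] − 4)·q₁ = (24.2667 − 4)·40.5333 = 821.476.

821.48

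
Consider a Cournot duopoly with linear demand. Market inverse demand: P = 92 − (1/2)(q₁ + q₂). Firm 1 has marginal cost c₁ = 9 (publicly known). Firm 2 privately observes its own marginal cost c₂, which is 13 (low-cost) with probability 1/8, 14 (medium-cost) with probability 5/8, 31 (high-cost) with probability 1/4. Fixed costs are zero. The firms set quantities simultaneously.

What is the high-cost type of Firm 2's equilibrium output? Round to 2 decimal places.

30.29

Type-c best response for Firm 2: q₂(c) = (92 − c) − q₁/2.
Firm 1 maximizes expected profit; its first-order condition is 92 − q₁ − (1/2)E[q₂] − 9 = 0.
Substituting E[q₂] and solving: E[c₂] = 18.125, so q₁ = (92 − 2·9 + 18.125)/(3/2) = 61.4167.
q₂(high-cost) = (92 − 31 − (1/2)·61.4167) = 30.2917.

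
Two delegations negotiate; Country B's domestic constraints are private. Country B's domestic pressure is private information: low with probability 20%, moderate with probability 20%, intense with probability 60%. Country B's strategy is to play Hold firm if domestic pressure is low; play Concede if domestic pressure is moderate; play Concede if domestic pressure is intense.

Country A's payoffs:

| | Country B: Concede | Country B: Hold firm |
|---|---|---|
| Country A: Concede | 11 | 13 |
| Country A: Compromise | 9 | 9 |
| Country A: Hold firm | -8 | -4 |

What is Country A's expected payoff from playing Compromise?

9

E[Compromise] = 0.2·9 + 0.2·9 + 0.6·9 = 1.8 + 1.8 + 5.4 = 9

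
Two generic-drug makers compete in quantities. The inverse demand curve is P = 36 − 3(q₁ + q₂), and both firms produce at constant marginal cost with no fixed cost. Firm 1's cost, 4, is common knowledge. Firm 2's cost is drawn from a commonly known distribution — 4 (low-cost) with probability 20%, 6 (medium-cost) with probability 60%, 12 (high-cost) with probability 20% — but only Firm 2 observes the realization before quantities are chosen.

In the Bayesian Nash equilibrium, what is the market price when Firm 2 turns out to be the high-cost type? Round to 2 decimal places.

Firm 2 with cost c maximizes (36 − 3(q₁+q₂) − c)·q₂, giving q₂(c) = (36 − c − 3q₁)/6.
E[c₂] = 0.2·4 + 0.6·6 + 0.2·12 = 6.8
Firm 1's FOC against E[q₂] yields q₁ = (36 − 2·4 + E[c₂])/9 = (36 − 8 + 6.8)/9 = 3.86667.
q₂(high-cost) = 2.06667, so P = 36 − 3·(3.86667 + 2.06667) = 18.2.

18.20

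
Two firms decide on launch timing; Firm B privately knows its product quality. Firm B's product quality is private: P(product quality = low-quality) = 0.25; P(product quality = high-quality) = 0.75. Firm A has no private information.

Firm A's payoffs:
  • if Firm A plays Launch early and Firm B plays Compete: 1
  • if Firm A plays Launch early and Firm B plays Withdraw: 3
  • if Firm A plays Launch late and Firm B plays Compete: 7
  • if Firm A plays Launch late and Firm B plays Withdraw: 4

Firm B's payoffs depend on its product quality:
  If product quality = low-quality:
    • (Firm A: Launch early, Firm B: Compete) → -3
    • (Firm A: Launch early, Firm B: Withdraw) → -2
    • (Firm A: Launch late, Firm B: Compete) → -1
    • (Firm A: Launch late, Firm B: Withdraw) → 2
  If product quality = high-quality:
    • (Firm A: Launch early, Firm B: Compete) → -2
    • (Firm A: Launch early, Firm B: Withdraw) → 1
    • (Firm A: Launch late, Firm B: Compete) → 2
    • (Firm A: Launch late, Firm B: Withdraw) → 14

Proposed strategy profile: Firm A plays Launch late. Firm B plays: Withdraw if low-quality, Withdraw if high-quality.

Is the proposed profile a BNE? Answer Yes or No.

Firm A plays Launch late: E[Launch late] = 0.25·(4) + 0.75·(4) = 4; E[Launch early] = 3. Best-responding. ✓
Firm B (product quality low-quality), facing Launch late: Compete gives -1, Withdraw gives 2. Proposed Withdraw is best. ✓
Firm B (product quality high-quality), facing Launch late: Compete gives 2, Withdraw gives 14. Proposed Withdraw is best. ✓

Yes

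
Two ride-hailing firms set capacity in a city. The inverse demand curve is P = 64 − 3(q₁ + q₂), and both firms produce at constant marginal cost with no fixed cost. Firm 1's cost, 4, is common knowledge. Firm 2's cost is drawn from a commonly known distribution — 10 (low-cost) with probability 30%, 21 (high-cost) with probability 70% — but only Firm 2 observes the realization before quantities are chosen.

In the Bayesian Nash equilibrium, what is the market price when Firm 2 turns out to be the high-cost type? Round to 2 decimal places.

Type-c best response for Firm 2: q₂(c) = (64 − c)/6 − q₁/2.
Firm 1 maximizes expected profit; its first-order condition is 64 − 6q₁ − 3E[q₂] − 4 = 0.
Substituting E[q₂] and solving: E[c₂] = 17.7, so q₁ = (64 − 2·4 + 17.7)/9 = 8.18889.
q₂(high-cost) = 3.07222, so P = 64 − 3·(8.18889 + 3.07222) = 30.2167.

30.22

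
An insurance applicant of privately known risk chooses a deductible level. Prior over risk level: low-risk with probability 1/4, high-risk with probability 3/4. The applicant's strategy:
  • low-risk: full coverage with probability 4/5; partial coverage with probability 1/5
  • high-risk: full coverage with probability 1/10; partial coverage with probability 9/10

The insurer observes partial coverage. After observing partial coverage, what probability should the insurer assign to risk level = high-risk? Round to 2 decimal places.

0.93

P(partial coverage) = (1/4)·(1/5) + (3/4)·(9/10) = 29/40
P(high-risk | partial coverage) = ((3/4)·(9/10)) / (29/40) = (27/40) / (29/40) = 27/29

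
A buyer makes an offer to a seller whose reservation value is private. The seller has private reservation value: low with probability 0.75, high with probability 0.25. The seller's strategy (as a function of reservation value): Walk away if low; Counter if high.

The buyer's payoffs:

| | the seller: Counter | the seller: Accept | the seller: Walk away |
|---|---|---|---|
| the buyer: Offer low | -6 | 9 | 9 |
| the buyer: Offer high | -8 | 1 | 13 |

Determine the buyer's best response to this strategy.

Offer high

E[Offer low] = 0.75·(9) + 0.25·(-6) = 5.25
E[Offer high] = 0.75·(13) + 0.25·(-8) = 7.75
Best response: Offer high (7.75 is the largest).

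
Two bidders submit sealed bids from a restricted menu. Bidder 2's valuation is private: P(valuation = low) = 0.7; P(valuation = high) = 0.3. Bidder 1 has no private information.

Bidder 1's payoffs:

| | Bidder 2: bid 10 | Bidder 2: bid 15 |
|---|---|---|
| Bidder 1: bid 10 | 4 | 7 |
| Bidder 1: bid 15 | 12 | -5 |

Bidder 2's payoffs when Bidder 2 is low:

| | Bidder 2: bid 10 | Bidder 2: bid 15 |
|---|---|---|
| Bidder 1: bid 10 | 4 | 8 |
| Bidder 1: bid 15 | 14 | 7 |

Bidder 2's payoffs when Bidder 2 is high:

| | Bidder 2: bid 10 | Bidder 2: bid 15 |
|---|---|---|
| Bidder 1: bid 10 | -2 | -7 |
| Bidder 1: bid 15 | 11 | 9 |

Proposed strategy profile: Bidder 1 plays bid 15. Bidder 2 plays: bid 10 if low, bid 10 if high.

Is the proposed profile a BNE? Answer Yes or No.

Yes

Bidder 1 plays bid 15: E[bid 15] = 0.7·(12) + 0.3·(12) = 12; E[bid 10] = 4. Best-responding. ✓
Bidder 2 (valuation low), facing bid 15: bid 10 gives 14, bid 15 gives 7. Proposed bid 10 is best. ✓
Bidder 2 (valuation high), facing bid 15: bid 10 gives 11, bid 15 gives 9. Proposed bid 10 is best. ✓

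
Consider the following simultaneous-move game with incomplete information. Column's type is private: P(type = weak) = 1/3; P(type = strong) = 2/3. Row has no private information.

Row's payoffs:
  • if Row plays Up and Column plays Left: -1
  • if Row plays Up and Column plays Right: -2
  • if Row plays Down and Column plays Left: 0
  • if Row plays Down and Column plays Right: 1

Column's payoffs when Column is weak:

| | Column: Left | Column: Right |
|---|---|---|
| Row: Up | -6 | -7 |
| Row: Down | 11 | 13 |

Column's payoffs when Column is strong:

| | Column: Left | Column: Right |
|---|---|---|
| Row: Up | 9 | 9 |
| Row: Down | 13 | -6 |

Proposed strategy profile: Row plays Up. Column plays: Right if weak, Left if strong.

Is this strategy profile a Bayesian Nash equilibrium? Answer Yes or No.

No

A profile is a BNE iff every type of every player is best-responding given beliefs about the other side.
Row plays Up: E[Up] = 1/3·(-2) + 2/3·(-1) = -4/3; E[Down] = 1/3. Not best-responding. ✗
Column (type weak), facing Up: Left gives -6, Right gives -7. Proposed Right is not best — profitable deviation exists. ✗
Column (type strong), facing Up: Left gives 9, Right gives 9. Proposed Left is best. ✓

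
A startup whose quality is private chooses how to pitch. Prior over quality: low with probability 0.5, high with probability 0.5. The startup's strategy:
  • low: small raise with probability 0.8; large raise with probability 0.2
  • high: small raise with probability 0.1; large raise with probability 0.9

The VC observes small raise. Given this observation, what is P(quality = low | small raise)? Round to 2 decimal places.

P(small raise) = 0.5·0.8 + 0.5·0.1 = 0.45
P(low | small raise) = (0.5·0.8) / 0.45 = 0.4 / 0.45 = 0.888889

0.89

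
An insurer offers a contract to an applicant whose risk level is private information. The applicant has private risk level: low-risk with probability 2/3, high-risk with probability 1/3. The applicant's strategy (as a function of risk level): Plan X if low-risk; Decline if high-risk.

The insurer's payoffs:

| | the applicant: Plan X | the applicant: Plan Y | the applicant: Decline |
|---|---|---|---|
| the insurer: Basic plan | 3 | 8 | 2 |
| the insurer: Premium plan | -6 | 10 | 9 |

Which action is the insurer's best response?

E[Basic plan] = 2/3·(3) + 1/3·(2) = 8/3
E[Premium plan] = 2/3·(-6) + 1/3·(9) = -1
Best response: Basic plan (8/3 is the largest).

Basic plan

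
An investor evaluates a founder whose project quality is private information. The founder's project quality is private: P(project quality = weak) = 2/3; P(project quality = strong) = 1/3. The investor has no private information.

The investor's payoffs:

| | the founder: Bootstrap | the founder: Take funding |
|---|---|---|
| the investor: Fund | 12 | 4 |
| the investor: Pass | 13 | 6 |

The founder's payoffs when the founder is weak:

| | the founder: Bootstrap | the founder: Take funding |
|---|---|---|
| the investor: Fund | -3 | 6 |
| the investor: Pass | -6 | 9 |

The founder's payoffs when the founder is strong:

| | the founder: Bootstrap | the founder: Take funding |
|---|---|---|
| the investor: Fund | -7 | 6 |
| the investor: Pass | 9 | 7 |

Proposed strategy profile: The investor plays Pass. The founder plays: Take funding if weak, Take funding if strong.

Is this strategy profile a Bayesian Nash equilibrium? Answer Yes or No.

No

The investor plays Pass: E[Pass] = 2/3·(6) + 1/3·(6) = 6; E[Fund] = 4. Best-responding. ✓
The founder (project quality weak), facing Pass: Bootstrap gives -6, Take funding gives 9. Proposed Take funding is best. ✓
The founder (project quality strong), facing Pass: Bootstrap gives 9, Take funding gives 7. Proposed Take funding is not best — profitable deviation exists. ✗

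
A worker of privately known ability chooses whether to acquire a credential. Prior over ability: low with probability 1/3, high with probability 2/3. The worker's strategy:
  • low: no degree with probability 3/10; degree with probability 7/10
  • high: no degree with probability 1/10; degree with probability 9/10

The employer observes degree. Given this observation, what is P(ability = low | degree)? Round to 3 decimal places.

0.280

P(degree) = (1/3)·(7/10) + (2/3)·(9/10) = 5/6
P(low | degree) = ((1/3)·(7/10)) / (5/6) = (7/30) / (5/6) = 7/25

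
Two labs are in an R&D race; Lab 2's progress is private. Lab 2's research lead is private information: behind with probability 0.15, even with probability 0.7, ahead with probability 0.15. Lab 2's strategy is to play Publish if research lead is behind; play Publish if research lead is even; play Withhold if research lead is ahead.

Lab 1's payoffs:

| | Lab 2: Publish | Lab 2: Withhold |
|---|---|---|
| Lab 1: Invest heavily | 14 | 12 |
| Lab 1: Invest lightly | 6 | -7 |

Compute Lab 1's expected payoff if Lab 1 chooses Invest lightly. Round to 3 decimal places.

4.050

E[Invest lightly] = 0.15·6 + 0.7·6 + 0.15·(-7) = 0.9 + 4.2 + (-1.05) = 4.05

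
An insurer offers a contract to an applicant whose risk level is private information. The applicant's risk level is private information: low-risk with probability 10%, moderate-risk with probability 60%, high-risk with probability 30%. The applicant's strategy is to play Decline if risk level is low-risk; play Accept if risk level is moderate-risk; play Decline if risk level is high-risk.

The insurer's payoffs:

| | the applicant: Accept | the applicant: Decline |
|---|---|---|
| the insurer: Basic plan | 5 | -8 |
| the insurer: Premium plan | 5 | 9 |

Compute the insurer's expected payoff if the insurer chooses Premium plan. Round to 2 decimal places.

6.60

E[Premium plan] = 0.1·9 + 0.6·5 + 0.3·9 = 0.9 + 3 + 2.7 = 6.6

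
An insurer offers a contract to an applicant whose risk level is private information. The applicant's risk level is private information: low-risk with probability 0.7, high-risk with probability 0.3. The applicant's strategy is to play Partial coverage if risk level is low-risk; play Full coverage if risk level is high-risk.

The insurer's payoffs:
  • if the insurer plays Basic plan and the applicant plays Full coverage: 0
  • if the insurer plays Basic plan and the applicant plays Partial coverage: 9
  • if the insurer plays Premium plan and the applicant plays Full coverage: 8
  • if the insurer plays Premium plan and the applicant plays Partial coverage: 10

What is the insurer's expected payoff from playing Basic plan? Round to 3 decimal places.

Take the expectation over the applicant's risk level, weighting each type's action by its prior probability.
E[Basic plan] = 0.7·9 + 0.3·0 = 6.3 + 0 = 6.3

6.300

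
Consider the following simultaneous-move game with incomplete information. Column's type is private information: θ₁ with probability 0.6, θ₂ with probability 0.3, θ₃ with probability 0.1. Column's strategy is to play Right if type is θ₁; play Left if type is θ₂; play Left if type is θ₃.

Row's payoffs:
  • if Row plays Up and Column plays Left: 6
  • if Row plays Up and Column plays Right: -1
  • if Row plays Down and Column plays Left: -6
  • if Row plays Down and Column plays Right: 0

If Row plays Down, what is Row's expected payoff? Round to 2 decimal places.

Take the expectation over Column's type, weighting each type's action by its prior probability.
E[Down] = 0.6·0 + 0.3·(-6) + 0.1·(-6) = 0 + (-1.8) + (-0.6) = -2.4

-2.40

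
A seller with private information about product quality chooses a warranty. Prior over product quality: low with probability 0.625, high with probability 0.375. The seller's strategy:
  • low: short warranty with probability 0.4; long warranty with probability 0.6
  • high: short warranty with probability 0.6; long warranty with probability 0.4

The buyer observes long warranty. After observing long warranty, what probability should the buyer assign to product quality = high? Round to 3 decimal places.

0.286

P(long warranty) = 0.625·0.6 + 0.375·0.4 = 0.525
P(high | long warranty) = (0.375·0.4) / 0.525 = 0.15 / 0.525 = 0.285714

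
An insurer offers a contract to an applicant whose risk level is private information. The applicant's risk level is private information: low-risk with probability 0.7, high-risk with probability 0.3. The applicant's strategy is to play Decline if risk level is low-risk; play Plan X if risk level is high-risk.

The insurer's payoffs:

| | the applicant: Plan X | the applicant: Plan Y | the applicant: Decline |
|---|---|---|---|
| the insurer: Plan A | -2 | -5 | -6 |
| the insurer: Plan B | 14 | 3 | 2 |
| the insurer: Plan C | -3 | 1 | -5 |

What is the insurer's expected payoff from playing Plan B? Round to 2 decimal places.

Take the expectation over the applicant's risk level, weighting each type's action by its prior probability.
E[Plan B] = 0.7·2 + 0.3·14 = 1.4 + 4.2 = 5.6

5.60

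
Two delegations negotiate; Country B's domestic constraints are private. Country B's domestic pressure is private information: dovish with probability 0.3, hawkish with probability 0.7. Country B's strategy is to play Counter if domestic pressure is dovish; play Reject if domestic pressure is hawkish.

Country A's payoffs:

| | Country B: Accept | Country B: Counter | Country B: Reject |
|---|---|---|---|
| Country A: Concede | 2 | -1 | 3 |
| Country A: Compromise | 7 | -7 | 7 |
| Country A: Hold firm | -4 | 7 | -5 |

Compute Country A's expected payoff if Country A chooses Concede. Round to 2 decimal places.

E[Concede] = 0.3·(-1) + 0.7·3 = (-0.3) + 2.1 = 1.8

1.80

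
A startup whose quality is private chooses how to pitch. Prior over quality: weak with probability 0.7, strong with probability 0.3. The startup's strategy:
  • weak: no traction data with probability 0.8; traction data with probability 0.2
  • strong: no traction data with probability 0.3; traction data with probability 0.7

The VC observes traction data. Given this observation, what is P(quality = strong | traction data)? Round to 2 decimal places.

P(traction data) = 0.7·0.2 + 0.3·0.7 = 0.35
P(strong | traction data) = (0.3·0.7) / 0.35 = 0.21 / 0.35 = 0.6

0.60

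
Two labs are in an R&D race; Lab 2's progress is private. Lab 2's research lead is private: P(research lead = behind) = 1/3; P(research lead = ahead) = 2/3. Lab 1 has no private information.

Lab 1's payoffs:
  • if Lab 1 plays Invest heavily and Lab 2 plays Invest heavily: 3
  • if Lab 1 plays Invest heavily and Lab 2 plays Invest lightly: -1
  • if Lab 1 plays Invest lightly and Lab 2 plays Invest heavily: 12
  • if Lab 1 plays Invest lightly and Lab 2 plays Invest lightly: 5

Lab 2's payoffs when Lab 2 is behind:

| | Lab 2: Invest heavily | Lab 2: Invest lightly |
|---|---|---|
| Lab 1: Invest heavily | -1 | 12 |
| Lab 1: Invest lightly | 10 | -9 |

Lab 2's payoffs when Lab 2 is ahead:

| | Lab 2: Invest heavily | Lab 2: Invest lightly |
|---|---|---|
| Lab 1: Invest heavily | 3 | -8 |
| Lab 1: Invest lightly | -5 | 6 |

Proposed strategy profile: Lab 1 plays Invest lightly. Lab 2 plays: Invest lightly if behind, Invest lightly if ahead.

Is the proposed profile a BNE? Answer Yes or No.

A profile is a BNE iff every type of every player is best-responding given beliefs about the other side.
Lab 1 plays Invest lightly: E[Invest lightly] = 1/3·(5) + 2/3·(5) = 5; E[Invest heavily] = -1. Best-responding. ✓
Lab 2 (research lead behind), facing Invest lightly: Invest heavily gives 10, Invest lightly gives -9. Proposed Invest lightly is not best — profitable deviation exists. ✗
Lab 2 (research lead ahead), facing Invest lightly: Invest heavily gives -5, Invest lightly gives 6. Proposed Invest lightly is best. ✓

No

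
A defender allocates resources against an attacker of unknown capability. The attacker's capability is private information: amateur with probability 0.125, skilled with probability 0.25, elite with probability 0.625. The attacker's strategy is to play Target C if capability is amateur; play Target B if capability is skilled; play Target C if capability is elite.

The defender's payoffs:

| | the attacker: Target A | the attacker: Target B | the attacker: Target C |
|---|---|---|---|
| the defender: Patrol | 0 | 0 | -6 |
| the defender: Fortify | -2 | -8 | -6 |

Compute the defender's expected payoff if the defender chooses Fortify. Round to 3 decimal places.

E[Fortify] = 0.125·(-6) + 0.25·(-8) + 0.625·(-6) = (-0.75) + (-2) + (-3.75) = -6.5

-6.500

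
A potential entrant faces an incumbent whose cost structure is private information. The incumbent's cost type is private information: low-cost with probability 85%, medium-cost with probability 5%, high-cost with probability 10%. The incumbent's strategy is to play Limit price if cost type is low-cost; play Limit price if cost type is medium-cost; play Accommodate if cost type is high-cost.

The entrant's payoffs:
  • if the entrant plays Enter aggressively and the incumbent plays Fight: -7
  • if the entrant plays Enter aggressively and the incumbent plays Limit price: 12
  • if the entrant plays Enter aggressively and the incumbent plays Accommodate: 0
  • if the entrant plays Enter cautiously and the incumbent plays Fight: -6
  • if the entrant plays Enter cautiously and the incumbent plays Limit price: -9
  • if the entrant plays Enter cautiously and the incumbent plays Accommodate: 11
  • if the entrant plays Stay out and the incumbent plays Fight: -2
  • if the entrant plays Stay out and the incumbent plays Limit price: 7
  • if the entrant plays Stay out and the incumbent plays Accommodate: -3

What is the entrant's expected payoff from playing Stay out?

E[Stay out] = 0.85·7 + 0.05·7 + 0.1·(-3) = 5.95 + 0.35 + (-0.3) = 6

6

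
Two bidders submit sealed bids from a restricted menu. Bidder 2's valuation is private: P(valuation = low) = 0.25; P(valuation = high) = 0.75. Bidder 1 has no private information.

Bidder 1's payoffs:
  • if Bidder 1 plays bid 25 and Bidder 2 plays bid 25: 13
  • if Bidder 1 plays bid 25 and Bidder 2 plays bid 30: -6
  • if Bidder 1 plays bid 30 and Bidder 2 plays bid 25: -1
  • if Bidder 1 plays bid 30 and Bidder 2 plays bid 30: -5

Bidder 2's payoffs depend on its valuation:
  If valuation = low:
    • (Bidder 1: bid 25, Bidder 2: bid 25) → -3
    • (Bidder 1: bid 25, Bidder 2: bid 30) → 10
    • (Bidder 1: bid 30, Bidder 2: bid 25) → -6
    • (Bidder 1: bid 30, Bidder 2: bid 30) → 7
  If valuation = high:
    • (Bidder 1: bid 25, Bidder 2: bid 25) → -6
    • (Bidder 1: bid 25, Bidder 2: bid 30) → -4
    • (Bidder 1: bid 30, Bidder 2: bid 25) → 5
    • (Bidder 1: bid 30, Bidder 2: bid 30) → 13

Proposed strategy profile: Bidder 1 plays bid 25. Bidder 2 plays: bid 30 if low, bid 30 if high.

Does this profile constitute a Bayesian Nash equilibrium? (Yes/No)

No

Bidder 1 plays bid 25: E[bid 25] = 0.25·(-6) + 0.75·(-6) = -6; E[bid 30] = -5. Not best-responding. ✗
Bidder 2 (valuation low), facing bid 25: bid 25 gives -3, bid 30 gives 10. Proposed bid 30 is best. ✓
Bidder 2 (valuation high), facing bid 25: bid 25 gives -6, bid 30 gives -4. Proposed bid 30 is best. ✓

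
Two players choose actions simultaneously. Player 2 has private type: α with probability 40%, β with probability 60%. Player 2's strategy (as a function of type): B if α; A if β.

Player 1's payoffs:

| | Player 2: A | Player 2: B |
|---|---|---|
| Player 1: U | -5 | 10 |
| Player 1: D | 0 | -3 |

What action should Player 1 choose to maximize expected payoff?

E[U] = 0.4·(10) + 0.6·(-5) = 1
E[D] = 0.4·(-3) + 0.6·(0) = -1.2
Best response: U (1 is the largest).

U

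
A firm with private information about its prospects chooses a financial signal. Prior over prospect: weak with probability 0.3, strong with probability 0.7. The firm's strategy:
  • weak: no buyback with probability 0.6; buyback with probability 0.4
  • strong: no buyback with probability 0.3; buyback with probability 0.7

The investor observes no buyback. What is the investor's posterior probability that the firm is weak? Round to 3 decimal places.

Apply Bayes' rule using the sender's strategy as the likelihood.
P(no buyback) = 0.3·0.6 + 0.7·0.3 = 0.39
P(weak | no buyback) = (0.3·0.6) / 0.39 = 0.18 / 0.39 = 0.461538

0.462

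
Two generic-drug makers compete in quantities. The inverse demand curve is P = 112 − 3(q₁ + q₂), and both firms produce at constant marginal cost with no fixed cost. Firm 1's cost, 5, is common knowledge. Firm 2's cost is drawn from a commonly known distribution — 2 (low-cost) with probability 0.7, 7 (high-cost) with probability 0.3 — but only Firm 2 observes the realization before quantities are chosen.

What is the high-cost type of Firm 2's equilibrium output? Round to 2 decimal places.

11.64

Each type of Firm 2 best-responds to q₁; Firm 1 best-responds to the expected q₂ over Firm 2's types.
Firm 2 with cost c maximizes (112 − 3(q₁+q₂) − c)·q₂, giving q₂(c) = (112 − c − 3q₁)/6.
E[c₂] = 0.7·2 + 0.3·7 = 3.5
Firm 1's FOC against E[q₂] yields q₁ = (112 − 2·5 + E[c₂])/9 = (112 − 10 + 3.5)/9 = 11.7222.
q₂(high-cost) = (112 − 7 − 3·11.7222)/6 = 11.6389.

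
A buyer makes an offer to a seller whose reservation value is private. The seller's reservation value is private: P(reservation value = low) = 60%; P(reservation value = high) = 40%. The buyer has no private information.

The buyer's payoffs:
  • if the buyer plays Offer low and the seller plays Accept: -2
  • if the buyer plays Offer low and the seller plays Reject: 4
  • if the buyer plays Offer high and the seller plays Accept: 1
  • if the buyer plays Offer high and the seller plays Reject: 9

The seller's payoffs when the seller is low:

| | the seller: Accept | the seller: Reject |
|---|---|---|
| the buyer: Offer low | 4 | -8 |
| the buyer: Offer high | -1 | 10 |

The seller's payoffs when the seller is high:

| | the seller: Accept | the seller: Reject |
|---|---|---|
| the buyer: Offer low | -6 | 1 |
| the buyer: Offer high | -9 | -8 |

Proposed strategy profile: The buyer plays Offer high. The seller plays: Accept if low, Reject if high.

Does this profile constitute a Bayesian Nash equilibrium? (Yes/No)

No

The buyer plays Offer high: E[Offer high] = 0.6·(1) + 0.4·(9) = 4.2; E[Offer low] = 0.4. Best-responding. ✓
The seller (reservation value low), facing Offer high: Accept gives -1, Reject gives 10. Proposed Accept is not best — profitable deviation exists. ✗
The seller (reservation value high), facing Offer high: Accept gives -9, Reject gives -8. Proposed Reject is best. ✓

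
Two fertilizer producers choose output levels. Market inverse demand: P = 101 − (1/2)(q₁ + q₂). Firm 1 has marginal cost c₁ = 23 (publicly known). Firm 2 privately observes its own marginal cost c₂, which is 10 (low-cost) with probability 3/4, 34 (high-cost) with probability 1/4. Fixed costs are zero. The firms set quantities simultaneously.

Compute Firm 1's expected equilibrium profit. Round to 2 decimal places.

Type-c best response for Firm 2: q₂(c) = (101 − c) − q₁/2.
Firm 1 maximizes expected profit; its first-order condition is 101 − q₁ − (1/2)E[q₂] − 23 = 0.
Substituting E[q₂] and solving: E[c₂] = 16, so q₁ = (101 − 2·23 + 16)/(3/2) = 47.3333.
E[P] = 101 − (1/2)·(q₁ + E[q₂]) = 46.6667; Firm 1's expected profit = (E[P] − 23)·q₁ = (46.6667 − 23)·47.3333 = 1120.22.

1120.22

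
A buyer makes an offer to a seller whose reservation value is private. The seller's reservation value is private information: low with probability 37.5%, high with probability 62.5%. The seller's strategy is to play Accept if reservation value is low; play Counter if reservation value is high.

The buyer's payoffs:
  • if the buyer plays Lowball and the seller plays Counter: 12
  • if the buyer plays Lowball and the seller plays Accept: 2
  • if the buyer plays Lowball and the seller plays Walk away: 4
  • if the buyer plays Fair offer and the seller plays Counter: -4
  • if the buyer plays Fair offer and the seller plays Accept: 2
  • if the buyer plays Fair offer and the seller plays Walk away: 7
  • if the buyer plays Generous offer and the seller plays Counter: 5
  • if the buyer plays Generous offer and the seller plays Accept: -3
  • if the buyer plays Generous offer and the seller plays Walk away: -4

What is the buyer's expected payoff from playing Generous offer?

2

E[Generous offer] = 0.375·(-3) + 0.625·5 = (-1.125) + 3.125 = 2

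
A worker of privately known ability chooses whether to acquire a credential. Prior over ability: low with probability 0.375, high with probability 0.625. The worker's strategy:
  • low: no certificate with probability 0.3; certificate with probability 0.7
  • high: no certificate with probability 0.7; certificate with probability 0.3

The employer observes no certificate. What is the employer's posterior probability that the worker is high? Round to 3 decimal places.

P(no certificate) = 0.375·0.3 + 0.625·0.7 = 0.55
P(high | no certificate) = (0.625·0.7) / 0.55 = 0.4375 / 0.55 = 0.795455

0.795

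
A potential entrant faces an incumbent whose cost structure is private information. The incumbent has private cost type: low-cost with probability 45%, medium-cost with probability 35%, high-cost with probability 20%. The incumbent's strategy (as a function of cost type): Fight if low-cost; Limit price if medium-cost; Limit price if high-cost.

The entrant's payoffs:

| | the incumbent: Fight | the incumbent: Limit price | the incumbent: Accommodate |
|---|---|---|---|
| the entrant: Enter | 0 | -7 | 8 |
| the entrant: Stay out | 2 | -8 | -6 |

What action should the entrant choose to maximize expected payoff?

Stay out

E[Enter] = 0.45·(0) + 0.35·(-7) + 0.2·(-7) = -3.85
E[Stay out] = 0.45·(2) + 0.35·(-8) + 0.2·(-8) = -3.5
Best response: Stay out (-3.5 is the largest).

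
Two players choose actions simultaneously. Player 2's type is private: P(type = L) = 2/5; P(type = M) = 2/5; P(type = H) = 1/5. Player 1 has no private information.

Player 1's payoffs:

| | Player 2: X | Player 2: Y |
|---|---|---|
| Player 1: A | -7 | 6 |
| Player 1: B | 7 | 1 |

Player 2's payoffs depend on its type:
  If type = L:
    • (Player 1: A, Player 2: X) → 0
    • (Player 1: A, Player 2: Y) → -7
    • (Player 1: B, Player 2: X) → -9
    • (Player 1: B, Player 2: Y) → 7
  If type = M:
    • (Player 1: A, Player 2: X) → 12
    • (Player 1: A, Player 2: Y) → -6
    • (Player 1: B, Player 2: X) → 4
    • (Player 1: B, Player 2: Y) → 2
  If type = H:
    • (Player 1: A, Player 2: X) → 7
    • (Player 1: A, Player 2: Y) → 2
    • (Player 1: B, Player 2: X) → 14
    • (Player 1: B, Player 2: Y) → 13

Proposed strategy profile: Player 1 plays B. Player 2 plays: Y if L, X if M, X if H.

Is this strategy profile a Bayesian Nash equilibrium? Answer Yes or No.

Yes

Player 1 plays B: E[B] = 2/5·(1) + 2/5·(7) + 1/5·(7) = 23/5; E[A] = -9/5. Best-responding. ✓
Player 2 (type L), facing B: X gives -9, Y gives 7. Proposed Y is best. ✓
Player 2 (type M), facing B: X gives 4, Y gives 2. Proposed X is best. ✓
Player 2 (type H), facing B: X gives 14, Y gives 13. Proposed X is best. ✓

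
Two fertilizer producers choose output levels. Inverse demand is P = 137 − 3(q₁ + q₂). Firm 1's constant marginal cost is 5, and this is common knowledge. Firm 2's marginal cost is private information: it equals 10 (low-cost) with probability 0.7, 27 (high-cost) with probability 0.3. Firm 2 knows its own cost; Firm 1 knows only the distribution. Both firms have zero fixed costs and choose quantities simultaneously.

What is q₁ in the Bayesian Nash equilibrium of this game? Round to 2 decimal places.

Each type of Firm 2 best-responds to q₁; Firm 1 best-responds to the expected q₂ over Firm 2's types.
Firm 2 with cost c maximizes (137 − 3(q₁+q₂) − c)·q₂, giving q₂(c) = (137 − c − 3q₁)/6.
E[c₂] = 0.7·10 + 0.3·27 = 15.1
Firm 1's FOC against E[q₂] yields q₁ = (137 − 2·5 + E[c₂])/9 = (137 − 10 + 15.1)/9 = 15.7889.

15.79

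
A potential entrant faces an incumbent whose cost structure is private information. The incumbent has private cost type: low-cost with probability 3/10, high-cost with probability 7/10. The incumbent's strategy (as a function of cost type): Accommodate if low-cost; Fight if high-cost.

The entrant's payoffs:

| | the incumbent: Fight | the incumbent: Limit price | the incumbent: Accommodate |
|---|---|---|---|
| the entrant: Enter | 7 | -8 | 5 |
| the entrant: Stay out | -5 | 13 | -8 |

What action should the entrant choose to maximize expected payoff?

E[Enter] = 3/10·(5) + 7/10·(7) = 32/5
E[Stay out] = 3/10·(-8) + 7/10·(-5) = -59/10
Best response: Enter (32/5 is the largest).

Enter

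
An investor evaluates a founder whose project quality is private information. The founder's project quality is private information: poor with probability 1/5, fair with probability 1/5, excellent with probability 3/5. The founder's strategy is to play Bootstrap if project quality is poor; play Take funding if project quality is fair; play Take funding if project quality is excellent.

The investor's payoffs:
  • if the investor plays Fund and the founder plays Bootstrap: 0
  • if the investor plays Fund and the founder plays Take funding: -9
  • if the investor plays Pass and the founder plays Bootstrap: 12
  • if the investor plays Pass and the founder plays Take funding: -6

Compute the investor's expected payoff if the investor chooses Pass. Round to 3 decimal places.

-2.400

E[Pass] = 1/5·12 + 1/5·(-6) + 3/5·(-6) = 12/5 + (-6/5) + (-18/5) = -12/5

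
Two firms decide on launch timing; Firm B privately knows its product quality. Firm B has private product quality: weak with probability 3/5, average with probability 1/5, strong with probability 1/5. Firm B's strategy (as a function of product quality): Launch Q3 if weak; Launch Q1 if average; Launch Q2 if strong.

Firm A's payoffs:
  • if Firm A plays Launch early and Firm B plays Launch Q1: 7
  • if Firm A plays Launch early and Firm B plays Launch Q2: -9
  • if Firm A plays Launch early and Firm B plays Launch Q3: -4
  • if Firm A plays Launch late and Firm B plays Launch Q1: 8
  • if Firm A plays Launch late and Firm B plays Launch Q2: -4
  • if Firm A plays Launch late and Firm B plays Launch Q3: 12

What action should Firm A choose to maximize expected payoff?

E[Launch early] = 3/5·(-4) + 1/5·(7) + 1/5·(-9) = -14/5
E[Launch late] = 3/5·(12) + 1/5·(8) + 1/5·(-4) = 8
Best response: Launch late (8 is the largest).

Launch late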